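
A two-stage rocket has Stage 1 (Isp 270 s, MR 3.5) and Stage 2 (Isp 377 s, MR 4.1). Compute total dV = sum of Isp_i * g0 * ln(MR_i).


dV1 = 270 * 9.81 * ln(3.5) = 3318.2 m/s
dV2 = 377 * 9.81 * ln(4.1) = 5218.4 m/s
Total dV = 3318.2 + 5218.4 = 8536.6 m/s ~ 8537 m/s

8537 m/s


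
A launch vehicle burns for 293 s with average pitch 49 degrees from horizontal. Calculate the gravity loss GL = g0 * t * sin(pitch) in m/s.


GL = 9.81 * 293 * sin(49 deg) = 2169 m/s

2169 m/s


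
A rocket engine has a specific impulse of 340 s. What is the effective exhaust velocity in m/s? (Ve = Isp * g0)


Ve = Isp * g0 = 340 * 9.81 = 3335.4 m/s

3335.4 m/s


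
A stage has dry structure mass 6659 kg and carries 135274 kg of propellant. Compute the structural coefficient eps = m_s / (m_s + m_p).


eps = 6659 / (6659 + 135274) = 0.0469

0.0469


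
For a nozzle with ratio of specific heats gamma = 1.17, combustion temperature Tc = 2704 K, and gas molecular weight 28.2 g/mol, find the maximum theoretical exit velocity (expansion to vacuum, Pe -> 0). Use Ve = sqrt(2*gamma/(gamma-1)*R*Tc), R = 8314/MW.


R = 8314 / 28.2 = 294.82 J/(kg.K)
Ve = sqrt(2 * 1.17 / (1.17 - 1) * 294.82 * 2704) = 3313 m/s

3313 m/s


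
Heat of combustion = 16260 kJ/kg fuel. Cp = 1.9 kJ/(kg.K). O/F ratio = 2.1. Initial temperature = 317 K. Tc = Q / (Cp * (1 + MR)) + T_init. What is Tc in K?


Tc = 16260 / (1.9 * (1 + 2.1)) + 317 = 3078 K

3078 K


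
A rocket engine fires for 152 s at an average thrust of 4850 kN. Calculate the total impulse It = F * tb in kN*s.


It = 4850 * 152 = 737200 kN*s

737200 kN*s


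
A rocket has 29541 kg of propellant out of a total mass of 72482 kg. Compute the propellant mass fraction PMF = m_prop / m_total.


PMF = 29541 / 72482 = 0.408

0.408


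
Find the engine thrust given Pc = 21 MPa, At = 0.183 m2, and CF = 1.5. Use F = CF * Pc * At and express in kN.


F = 1.5 * 21e6 * 0.183 = 5.7645e+06 N = 5764.5 kN

5764.5 kN


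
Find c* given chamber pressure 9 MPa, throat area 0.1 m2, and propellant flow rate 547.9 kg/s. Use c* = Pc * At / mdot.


c* = 9e6 * 0.1 / 547.9 = 1643 m/s

1643 m/s


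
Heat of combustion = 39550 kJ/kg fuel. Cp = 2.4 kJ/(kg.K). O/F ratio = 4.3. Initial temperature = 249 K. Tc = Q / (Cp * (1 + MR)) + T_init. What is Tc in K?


Tc = 39550 / (2.4 * (1 + 4.3)) + 249 = 3358 K

3358 K


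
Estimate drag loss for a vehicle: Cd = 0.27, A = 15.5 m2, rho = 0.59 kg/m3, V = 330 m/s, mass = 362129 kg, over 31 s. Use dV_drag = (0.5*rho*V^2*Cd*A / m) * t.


D = 0.5 * 0.59 * 330^2 * 0.27 * 15.5 = 134445.22 N
a = 134445.22 / 362129 = 0.3713 m/s2
dV = 0.3713 * 31 = 11.5 m/s

11.5 m/s


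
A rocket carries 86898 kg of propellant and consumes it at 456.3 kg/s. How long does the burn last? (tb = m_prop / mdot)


tb = 86898 / 456.3 = 190.4 s

190.4 s


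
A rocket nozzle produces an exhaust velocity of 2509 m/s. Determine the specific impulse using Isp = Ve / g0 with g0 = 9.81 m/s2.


Isp = Ve / g0 = 2509 / 9.81 = 255.8 s

255.8 s


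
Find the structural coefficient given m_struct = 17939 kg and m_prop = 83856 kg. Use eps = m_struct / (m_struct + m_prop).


eps = 17939 / (17939 + 83856) = 0.1762

0.1762


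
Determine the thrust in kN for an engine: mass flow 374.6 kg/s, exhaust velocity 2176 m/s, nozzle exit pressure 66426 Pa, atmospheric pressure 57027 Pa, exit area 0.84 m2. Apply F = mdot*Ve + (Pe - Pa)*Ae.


F = 374.6 * 2176 + (66426 - 57027) * 0.84 = 823025.0 N = 823.0 kN

823.0 kN


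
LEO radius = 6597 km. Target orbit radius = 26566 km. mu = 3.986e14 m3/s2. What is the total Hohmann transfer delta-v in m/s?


V1 = sqrt(mu/r1) = 7773.12 m/s
dV1 = V1*(sqrt(2*r2/(r1+r2)) - 1) = 2065.78 m/s
V2 = sqrt(mu/r2) = 3873.52 m/s
dV2 = V2*(1 - sqrt(2*r1/(r1+r2))) = 1430.27 m/s
Total dV = 3496 m/s

3496 m/s


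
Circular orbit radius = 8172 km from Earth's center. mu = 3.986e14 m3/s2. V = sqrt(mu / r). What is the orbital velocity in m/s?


V = sqrt(3.986e14 / 8172000) = 6984 m/s

6984 m/s


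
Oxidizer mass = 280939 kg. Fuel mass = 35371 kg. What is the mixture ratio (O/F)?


MR = 280939 / 35371 = 7.94

7.94


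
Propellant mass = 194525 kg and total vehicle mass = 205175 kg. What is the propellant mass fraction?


PMF = 194525 / 205175 = 0.948

0.948


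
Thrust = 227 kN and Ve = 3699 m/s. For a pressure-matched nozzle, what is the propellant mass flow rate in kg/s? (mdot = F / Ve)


mdot = F / Ve = 227000 / 3699 = 61.4 kg/s

61.4 kg/s


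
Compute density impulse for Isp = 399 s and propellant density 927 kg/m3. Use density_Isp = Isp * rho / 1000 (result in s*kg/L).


rho*Isp = 399 * 927 / 1000 = 370 s*kg/L

370 s*kg/L


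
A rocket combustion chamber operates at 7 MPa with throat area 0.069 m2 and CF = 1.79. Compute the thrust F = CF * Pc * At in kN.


F = 1.79 * 7e6 * 0.069 = 864570.0 N = 864.6 kN

864.6 kN


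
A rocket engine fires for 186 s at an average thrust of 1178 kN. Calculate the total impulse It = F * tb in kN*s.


It = 1178 * 186 = 219108 kN*s

219108 kN*s


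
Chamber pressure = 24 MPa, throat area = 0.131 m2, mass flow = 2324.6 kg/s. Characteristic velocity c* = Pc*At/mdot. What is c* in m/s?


c* = 24e6 * 0.131 / 2324.6 = 1352 m/s

1352 m/s


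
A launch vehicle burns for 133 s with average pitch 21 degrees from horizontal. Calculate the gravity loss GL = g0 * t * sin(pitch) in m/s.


GL = 9.81 * 133 * sin(21 deg) = 468 m/s

468 m/s


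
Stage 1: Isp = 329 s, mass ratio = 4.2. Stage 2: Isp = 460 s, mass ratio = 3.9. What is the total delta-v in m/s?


dV1 = 329 * 9.81 * ln(4.2) = 4631.7 m/s
dV2 = 460 * 9.81 * ln(3.9) = 6141.5 m/s
Total dV = 4631.7 + 6141.5 = 10773.2 m/s ~ 10773 m/s

10773 m/s


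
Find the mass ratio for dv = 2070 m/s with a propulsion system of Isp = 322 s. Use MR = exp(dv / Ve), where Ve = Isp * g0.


Ve = 322 * 9.81 = 3158.82 m/s
MR = exp(2070 / 3158.82) = 1.926

1.926


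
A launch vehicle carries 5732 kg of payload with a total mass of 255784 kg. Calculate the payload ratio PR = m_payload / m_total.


PR = 5732 / 255784 = 0.0224

0.0224


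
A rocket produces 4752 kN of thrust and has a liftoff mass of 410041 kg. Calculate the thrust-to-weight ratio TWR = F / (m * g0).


TWR = 4752000 / (410041 * 9.81) = 1.18

1.18


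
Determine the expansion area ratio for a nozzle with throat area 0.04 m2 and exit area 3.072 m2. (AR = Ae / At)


AR = 3.072 / 0.04 = 76.8

76.8


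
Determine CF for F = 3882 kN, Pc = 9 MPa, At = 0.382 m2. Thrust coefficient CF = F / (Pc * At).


CF = 3882000 / (9e6 * 0.382) = 1.13

1.13


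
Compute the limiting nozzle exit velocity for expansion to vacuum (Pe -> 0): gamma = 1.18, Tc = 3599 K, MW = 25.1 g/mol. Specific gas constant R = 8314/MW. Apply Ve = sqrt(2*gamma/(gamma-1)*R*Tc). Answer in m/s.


R = 8314 / 25.1 = 331.24 J/(kg.K)
Ve = sqrt(2 * 1.18 / (1.18 - 1) * 331.24 * 3599) = 3953 m/s

3953 m/s


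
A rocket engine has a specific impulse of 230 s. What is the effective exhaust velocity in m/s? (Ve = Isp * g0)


Ve = Isp * g0 = 230 * 9.81 = 2256.3 m/s

2256.3 m/s


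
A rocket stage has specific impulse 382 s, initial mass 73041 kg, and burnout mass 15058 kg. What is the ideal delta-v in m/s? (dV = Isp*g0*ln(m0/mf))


Ve = 382 * 9.81 = 3747.42 m/s
dV = 3747.42 * ln(73041/15058) = 5918 m/s

5918 m/s


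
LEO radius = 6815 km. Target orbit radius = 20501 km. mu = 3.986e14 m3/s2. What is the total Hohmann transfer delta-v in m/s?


V1 = sqrt(mu/r1) = 7647.79 m/s
dV1 = V1*(sqrt(2*r2/(r1+r2)) - 1) = 1722.0 m/s
V2 = sqrt(mu/r2) = 4409.42 m/s
dV2 = V2*(1 - sqrt(2*r1/(r1+r2))) = 1294.69 m/s
Total dV = 3017 m/s

3017 m/s


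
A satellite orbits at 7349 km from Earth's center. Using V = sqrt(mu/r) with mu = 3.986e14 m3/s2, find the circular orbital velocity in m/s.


V = sqrt(3.986e14 / 7349000) = 7365 m/s

7365 m/s


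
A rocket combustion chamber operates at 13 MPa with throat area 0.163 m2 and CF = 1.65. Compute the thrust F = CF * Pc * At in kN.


F = 1.65 * 13e6 * 0.163 = 3.4964e+06 N = 3496.3 kN

3496.3 kN


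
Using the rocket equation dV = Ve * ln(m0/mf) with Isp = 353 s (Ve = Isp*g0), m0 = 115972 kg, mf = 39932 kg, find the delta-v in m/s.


Ve = 353 * 9.81 = 3462.93 m/s
dV = 3462.93 * ln(115972/39932) = 3692 m/s

3692 m/s


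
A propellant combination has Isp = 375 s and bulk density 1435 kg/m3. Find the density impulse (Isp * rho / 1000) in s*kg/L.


rho*Isp = 375 * 1435 / 1000 = 538 s*kg/L

538 s*kg/L


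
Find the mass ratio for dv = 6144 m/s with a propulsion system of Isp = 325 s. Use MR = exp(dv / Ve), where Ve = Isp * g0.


Ve = 325 * 9.81 = 3188.25 m/s
MR = exp(6144 / 3188.25) = 6.869

6.869


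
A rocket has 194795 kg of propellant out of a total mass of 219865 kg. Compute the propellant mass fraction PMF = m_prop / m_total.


PMF = 194795 / 219865 = 0.886

0.886


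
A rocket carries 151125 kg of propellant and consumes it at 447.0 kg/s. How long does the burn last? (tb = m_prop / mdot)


tb = 151125 / 447.0 = 338.1 s

338.1 s


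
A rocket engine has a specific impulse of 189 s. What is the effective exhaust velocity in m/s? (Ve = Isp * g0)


Ve = Isp * g0 = 189 * 9.81 = 1854.1 m/s

1854.1 m/s


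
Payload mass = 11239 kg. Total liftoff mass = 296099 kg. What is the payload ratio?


PR = 11239 / 296099 = 0.038

0.038


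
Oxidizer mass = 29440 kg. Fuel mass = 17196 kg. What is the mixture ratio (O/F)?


MR = 29440 / 17196 = 1.71

1.71


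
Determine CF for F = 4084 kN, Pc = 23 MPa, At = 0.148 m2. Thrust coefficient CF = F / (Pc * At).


CF = 4084000 / (23e6 * 0.148) = 1.2

1.2


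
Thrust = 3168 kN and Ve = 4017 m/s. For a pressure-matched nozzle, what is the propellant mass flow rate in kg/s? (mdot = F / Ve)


mdot = F / Ve = 3168000 / 4017 = 788.6 kg/s

788.6 kg/s


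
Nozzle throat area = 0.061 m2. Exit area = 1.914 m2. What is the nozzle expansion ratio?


AR = 1.914 / 0.061 = 31.4

31.4


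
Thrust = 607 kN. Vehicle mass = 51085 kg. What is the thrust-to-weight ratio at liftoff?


TWR = 607000 / (51085 * 9.81) = 1.21

1.21


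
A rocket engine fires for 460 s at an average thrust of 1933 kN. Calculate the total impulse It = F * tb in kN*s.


It = 1933 * 460 = 889180 kN*s

889180 kN*s


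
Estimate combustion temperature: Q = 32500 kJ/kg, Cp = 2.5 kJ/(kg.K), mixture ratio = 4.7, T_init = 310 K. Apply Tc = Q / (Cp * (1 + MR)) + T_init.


Tc = 32500 / (2.5 * (1 + 4.7)) + 310 = 2591 K

2591 K


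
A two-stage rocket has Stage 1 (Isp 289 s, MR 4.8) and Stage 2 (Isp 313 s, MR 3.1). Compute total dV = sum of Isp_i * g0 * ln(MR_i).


dV1 = 289 * 9.81 * ln(4.8) = 4447.2 m/s
dV2 = 313 * 9.81 * ln(3.1) = 3474.0 m/s
Total dV = 4447.2 + 3474.0 = 7921.2 m/s ~ 7921 m/s

7921 m/s


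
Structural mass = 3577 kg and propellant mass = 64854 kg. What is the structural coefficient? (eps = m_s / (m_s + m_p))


eps = 3577 / (3577 + 64854) = 0.0523

0.0523


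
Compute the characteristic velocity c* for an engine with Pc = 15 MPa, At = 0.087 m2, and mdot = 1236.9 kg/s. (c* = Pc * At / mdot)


c* = 15e6 * 0.087 / 1236.9 = 1055 m/s

1055 m/s


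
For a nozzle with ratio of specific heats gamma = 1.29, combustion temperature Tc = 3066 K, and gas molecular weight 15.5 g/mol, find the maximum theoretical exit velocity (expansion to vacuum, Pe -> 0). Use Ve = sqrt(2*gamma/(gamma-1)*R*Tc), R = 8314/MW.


R = 8314 / 15.5 = 536.39 J/(kg.K)
Ve = sqrt(2 * 1.29 / (1.29 - 1) * 536.39 * 3066) = 3825 m/s

3825 m/s


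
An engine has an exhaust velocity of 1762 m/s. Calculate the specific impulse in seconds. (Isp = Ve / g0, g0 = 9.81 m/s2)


Isp = Ve / g0 = 1762 / 9.81 = 179.6 s

179.6 s


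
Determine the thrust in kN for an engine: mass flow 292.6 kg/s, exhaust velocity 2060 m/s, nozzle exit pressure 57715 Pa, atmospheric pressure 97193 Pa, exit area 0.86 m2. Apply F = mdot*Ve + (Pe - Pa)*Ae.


F = 292.6 * 2060 + (57715 - 97193) * 0.86 = 568805.0 N = 568.8 kN

568.8 kN


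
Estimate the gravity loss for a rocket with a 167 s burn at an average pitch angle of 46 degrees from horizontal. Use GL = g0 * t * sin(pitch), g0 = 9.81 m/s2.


GL = 9.81 * 167 * sin(46 deg) = 1178 m/s

1178 m/s


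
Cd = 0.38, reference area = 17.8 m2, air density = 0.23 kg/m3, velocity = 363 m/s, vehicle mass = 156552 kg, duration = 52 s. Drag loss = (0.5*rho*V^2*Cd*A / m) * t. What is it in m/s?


D = 0.5 * 0.23 * 363^2 * 0.38 * 17.8 = 102497.83 N
a = 102497.83 / 156552 = 0.6547 m/s2
dV = 0.6547 * 52 = 34.0 m/s

34.0 m/s


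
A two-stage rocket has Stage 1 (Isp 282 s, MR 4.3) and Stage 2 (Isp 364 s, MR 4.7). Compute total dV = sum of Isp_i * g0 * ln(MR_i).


dV1 = 282 * 9.81 * ln(4.3) = 4035.1 m/s
dV2 = 364 * 9.81 * ln(4.7) = 5526.1 m/s
Total dV = 4035.1 + 5526.1 = 9561.2 m/s ~ 9561 m/s

9561 m/s


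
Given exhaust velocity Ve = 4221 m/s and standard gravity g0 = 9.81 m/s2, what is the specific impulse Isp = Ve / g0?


Isp = Ve / g0 = 4221 / 9.81 = 430.3 s

430.3 s


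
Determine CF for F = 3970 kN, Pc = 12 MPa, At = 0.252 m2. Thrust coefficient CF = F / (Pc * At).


CF = 3970000 / (12e6 * 0.252) = 1.31

1.31


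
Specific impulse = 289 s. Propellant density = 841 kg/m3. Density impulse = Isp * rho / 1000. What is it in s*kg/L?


rho*Isp = 289 * 841 / 1000 = 243 s*kg/L

243 s*kg/L


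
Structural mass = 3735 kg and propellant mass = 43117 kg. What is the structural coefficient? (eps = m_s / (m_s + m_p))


eps = 3735 / (3735 + 43117) = 0.0797

0.0797


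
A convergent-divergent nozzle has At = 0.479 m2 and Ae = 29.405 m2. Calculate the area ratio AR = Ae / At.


AR = 29.405 / 0.479 = 61.4

61.4


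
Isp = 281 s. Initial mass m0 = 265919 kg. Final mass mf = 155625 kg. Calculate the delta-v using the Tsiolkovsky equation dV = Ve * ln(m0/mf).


Ve = 281 * 9.81 = 2756.61 m/s
dV = 2756.61 * ln(265919/155625) = 1477 m/s

1477 m/s


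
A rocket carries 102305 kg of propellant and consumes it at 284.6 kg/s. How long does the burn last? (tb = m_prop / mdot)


tb = 102305 / 284.6 = 359.5 s

359.5 s


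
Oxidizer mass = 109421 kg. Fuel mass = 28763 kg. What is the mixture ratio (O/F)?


MR = 109421 / 28763 = 3.8

3.8


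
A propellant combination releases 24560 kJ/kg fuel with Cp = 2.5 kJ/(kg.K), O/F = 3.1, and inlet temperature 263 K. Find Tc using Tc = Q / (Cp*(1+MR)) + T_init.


Tc = 24560 / (2.5 * (1 + 3.1)) + 263 = 2659 K

2659 K


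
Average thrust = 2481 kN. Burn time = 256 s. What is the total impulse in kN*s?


It = 2481 * 256 = 635136 kN*s

635136 kN*s


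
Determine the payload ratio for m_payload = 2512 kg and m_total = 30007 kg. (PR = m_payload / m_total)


PR = 2512 / 30007 = 0.0837

0.0837


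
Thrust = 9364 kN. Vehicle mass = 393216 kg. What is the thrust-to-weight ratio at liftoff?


TWR = 9364000 / (393216 * 9.81) = 2.43

2.43


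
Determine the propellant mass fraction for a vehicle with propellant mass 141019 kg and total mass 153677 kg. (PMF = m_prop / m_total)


PMF = 141019 / 153677 = 0.918

0.918


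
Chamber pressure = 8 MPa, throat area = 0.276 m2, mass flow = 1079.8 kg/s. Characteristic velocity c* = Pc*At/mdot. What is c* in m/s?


c* = 8e6 * 0.276 / 1079.8 = 2045 m/s

2045 m/s


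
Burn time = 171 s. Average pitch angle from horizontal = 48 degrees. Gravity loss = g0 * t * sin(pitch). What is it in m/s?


GL = 9.81 * 171 * sin(48 deg) = 1247 m/s

1247 m/s


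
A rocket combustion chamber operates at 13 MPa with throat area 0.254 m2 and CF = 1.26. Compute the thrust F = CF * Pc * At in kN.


F = 1.26 * 13e6 * 0.254 = 4.1605e+06 N = 4160.5 kN

4160.5 kN


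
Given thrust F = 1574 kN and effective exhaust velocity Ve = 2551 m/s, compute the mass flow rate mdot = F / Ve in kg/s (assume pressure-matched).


mdot = F / Ve = 1574000 / 2551 = 617.0 kg/s

617.0 kg/s


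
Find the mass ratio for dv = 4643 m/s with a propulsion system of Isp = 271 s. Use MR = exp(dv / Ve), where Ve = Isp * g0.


Ve = 271 * 9.81 = 2658.51 m/s
MR = exp(4643 / 2658.51) = 5.734

5.734


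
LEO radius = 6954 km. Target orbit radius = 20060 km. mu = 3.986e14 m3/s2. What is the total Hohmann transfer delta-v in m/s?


V1 = sqrt(mu/r1) = 7570.97 m/s
dV1 = V1*(sqrt(2*r2/(r1+r2)) - 1) = 1655.54 m/s
V2 = sqrt(mu/r2) = 4457.62 m/s
dV2 = V2*(1 - sqrt(2*r1/(r1+r2))) = 1259.16 m/s
Total dV = 2915 m/s

2915 m/s


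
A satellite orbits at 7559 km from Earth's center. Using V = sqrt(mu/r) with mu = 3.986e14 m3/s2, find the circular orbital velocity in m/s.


V = sqrt(3.986e14 / 7559000) = 7262 m/s

7262 m/s


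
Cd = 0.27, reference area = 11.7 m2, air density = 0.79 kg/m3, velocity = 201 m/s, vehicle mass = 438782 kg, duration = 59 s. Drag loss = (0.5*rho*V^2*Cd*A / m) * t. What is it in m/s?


D = 0.5 * 0.79 * 201^2 * 0.27 * 11.7 = 50412.57 N
a = 50412.57 / 438782 = 0.1149 m/s2
dV = 0.1149 * 59 = 6.8 m/s

6.8 m/s


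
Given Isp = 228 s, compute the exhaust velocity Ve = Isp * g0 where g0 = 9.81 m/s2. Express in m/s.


Ve = Isp * g0 = 228 * 9.81 = 2236.7 m/s

2236.7 m/s


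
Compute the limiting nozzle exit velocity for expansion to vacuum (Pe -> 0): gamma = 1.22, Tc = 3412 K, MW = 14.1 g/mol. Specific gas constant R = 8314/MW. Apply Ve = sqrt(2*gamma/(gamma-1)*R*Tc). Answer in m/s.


R = 8314 / 14.1 = 589.65 J/(kg.K)
Ve = sqrt(2 * 1.22 / (1.22 - 1) * 589.65 * 3412) = 4724 m/s

4724 m/s


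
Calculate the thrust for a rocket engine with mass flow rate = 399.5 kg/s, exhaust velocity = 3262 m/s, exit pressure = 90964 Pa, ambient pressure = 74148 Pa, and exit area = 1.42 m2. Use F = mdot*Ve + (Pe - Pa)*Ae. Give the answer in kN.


F = 399.5 * 3262 + (90964 - 74148) * 1.42 = 1.3270e+06 N = 1327.0 kN

1327.0 kN


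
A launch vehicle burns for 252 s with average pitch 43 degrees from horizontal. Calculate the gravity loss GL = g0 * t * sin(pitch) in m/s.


GL = 9.81 * 252 * sin(43 deg) = 1686 m/s

1686 m/s


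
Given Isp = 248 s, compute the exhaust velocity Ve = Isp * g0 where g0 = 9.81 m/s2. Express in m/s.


Ve = Isp * g0 = 248 * 9.81 = 2432.9 m/s

2432.9 m/s


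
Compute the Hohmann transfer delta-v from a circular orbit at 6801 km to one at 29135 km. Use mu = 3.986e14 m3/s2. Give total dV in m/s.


V1 = sqrt(mu/r1) = 7655.65 m/s
dV1 = V1*(sqrt(2*r2/(r1+r2)) - 1) = 2092.89 m/s
V2 = sqrt(mu/r2) = 3698.8 m/s
dV2 = V2*(1 - sqrt(2*r1/(r1+r2))) = 1423.19 m/s
Total dV = 3516 m/s

3516 m/s


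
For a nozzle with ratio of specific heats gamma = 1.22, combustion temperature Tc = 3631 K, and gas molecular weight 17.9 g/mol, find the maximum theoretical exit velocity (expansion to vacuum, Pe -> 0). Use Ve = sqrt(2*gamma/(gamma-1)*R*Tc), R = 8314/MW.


R = 8314 / 17.9 = 464.47 J/(kg.K)
Ve = sqrt(2 * 1.22 / (1.22 - 1) * 464.47 * 3631) = 4325 m/s

4325 m/s


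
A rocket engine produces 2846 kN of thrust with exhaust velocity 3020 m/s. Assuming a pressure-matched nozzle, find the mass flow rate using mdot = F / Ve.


mdot = F / Ve = 2846000 / 3020 = 942.4 kg/s

942.4 kg/s


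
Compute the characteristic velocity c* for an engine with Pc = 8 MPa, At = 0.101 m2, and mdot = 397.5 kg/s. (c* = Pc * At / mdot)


c* = 8e6 * 0.101 / 397.5 = 2033 m/s

2033 m/s


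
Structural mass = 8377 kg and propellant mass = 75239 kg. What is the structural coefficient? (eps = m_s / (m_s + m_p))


eps = 8377 / (8377 + 75239) = 0.1002

0.1002


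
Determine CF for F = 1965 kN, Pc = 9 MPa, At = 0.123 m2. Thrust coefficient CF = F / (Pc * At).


CF = 1965000 / (9e6 * 0.123) = 1.78

1.78


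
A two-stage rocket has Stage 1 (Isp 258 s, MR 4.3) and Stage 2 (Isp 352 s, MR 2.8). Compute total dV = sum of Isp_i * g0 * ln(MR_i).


dV1 = 258 * 9.81 * ln(4.3) = 3691.7 m/s
dV2 = 352 * 9.81 * ln(2.8) = 3555.4 m/s
Total dV = 3691.7 + 3555.4 = 7247.1 m/s ~ 7247 m/s

7247 m/s


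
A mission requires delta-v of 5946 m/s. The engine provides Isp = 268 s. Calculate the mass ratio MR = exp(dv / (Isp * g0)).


Ve = 268 * 9.81 = 2629.08 m/s
MR = exp(5946 / 2629.08) = 9.599

9.599


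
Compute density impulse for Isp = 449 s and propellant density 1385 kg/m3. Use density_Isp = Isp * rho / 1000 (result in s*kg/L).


rho*Isp = 449 * 1385 / 1000 = 622 s*kg/L

622 s*kg/L


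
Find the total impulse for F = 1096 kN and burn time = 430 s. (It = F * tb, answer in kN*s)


It = 1096 * 430 = 471280 kN*s

471280 kN*s


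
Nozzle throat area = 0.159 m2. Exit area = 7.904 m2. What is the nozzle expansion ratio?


AR = 7.904 / 0.159 = 49.7

49.7


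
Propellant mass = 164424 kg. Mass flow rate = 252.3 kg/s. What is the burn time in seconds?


tb = 164424 / 252.3 = 651.7 s

651.7 s


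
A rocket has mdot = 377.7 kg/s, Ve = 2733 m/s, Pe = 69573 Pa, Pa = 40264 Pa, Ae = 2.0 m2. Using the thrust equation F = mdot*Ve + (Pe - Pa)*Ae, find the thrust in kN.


F = 377.7 * 2733 + (69573 - 40264) * 2.0 = 1.0909e+06 N = 1090.9 kN

1090.9 kN


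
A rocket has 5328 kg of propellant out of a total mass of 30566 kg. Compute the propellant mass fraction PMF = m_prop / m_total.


PMF = 5328 / 30566 = 0.174

0.174


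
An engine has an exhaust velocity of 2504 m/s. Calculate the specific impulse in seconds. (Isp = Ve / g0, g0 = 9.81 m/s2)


Isp = Ve / g0 = 2504 / 9.81 = 255.2 s

255.2 s


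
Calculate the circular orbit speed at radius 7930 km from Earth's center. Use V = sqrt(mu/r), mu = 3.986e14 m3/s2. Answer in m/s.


V = sqrt(3.986e14 / 7930000) = 7090 m/s

7090 m/s


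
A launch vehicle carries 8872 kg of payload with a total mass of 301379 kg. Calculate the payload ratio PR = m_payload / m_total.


PR = 8872 / 301379 = 0.0294

0.0294


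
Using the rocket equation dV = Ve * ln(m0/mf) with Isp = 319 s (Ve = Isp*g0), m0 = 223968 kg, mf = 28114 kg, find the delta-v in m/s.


Ve = 319 * 9.81 = 3129.39 m/s
dV = 3129.39 * ln(223968/28114) = 6494 m/s

6494 m/s


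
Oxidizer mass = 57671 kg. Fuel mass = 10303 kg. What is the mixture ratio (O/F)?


MR = 57671 / 10303 = 5.6

5.6


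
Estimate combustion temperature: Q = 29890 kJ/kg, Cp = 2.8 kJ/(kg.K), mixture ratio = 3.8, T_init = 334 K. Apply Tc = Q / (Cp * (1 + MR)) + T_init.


Tc = 29890 / (2.8 * (1 + 3.8)) + 334 = 2558 K

2558 K


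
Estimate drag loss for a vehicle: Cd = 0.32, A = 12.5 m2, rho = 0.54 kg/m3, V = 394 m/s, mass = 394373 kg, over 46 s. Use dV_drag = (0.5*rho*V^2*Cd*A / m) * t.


D = 0.5 * 0.54 * 394^2 * 0.32 * 12.5 = 167654.88 N
a = 167654.88 / 394373 = 0.4251 m/s2
dV = 0.4251 * 46 = 19.6 m/s

19.6 m/s


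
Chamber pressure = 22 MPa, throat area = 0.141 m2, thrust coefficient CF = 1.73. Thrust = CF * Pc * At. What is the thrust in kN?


F = 1.73 * 22e6 * 0.141 = 5.3665e+06 N = 5366.5 kN

5366.5 kN


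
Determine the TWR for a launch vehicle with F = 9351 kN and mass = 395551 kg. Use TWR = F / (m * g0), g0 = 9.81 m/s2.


TWR = 9351000 / (395551 * 9.81) = 2.41

2.41


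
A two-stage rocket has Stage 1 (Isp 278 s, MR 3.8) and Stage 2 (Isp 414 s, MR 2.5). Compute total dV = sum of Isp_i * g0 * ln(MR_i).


dV1 = 278 * 9.81 * ln(3.8) = 3640.8 m/s
dV2 = 414 * 9.81 * ln(2.5) = 3721.4 m/s
Total dV = 3640.8 + 3721.4 = 7362.2 m/s ~ 7362 m/s

7362 m/s


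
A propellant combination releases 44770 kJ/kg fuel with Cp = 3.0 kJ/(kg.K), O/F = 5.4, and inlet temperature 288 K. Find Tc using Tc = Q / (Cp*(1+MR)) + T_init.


Tc = 44770 / (3.0 * (1 + 5.4)) + 288 = 2620 K

2620 K


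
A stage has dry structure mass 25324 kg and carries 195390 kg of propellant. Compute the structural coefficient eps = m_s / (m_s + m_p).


eps = 25324 / (25324 + 195390) = 0.1147

0.1147


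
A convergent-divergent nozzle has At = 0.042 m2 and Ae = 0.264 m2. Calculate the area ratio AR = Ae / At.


AR = 0.264 / 0.042 = 6.3

6.3


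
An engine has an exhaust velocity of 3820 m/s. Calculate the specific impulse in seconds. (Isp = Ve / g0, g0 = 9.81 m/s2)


Isp = Ve / g0 = 3820 / 9.81 = 389.4 s

389.4 s


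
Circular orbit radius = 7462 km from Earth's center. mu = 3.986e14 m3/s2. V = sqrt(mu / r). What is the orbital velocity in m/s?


V = sqrt(3.986e14 / 7462000) = 7309 m/s

7309 m/s


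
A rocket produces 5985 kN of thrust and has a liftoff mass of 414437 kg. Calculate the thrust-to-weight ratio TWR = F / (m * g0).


TWR = 5985000 / (414437 * 9.81) = 1.47

1.47


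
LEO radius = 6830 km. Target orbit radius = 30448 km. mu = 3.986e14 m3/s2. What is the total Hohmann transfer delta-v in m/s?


V1 = sqrt(mu/r1) = 7639.38 m/s
dV1 = V1*(sqrt(2*r2/(r1+r2)) - 1) = 2124.59 m/s
V2 = sqrt(mu/r2) = 3618.17 m/s
dV2 = V2*(1 - sqrt(2*r1/(r1+r2))) = 1427.95 m/s
Total dV = 3553 m/s

3553 m/s


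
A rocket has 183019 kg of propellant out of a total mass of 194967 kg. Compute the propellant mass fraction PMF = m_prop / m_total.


PMF = 183019 / 194967 = 0.939

0.939


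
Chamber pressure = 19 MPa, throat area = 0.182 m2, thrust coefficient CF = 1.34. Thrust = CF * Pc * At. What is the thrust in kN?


F = 1.34 * 19e6 * 0.182 = 4.6337e+06 N = 4633.7 kN

4633.7 kN


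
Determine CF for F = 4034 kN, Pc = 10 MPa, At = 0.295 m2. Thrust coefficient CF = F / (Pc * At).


CF = 4034000 / (10e6 * 0.295) = 1.37

1.37


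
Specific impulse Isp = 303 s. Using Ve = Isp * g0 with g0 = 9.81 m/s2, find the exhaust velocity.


Ve = Isp * g0 = 303 * 9.81 = 2972.4 m/s

2972.4 m/s


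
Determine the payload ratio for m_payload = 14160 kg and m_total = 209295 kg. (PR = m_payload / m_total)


PR = 14160 / 209295 = 0.0677

0.0677


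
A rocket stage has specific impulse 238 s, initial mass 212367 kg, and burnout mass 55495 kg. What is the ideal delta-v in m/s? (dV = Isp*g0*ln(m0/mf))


Ve = 238 * 9.81 = 2334.78 m/s
dV = 2334.78 * ln(212367/55495) = 3133 m/s

3133 m/s


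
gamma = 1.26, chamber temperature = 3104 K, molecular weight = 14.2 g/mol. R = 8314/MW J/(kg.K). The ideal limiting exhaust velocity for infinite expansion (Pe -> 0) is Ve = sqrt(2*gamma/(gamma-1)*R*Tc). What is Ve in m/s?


R = 8314 / 14.2 = 585.49 J/(kg.K)
Ve = sqrt(2 * 1.26 / (1.26 - 1) * 585.49 * 3104) = 4197 m/s

4197 m/s


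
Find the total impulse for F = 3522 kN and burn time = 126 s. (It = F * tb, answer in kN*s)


It = 3522 * 126 = 443772 kN*s

443772 kN*s


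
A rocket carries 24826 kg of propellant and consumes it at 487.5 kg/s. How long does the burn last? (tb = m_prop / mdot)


tb = 24826 / 487.5 = 50.9 s

50.9 s


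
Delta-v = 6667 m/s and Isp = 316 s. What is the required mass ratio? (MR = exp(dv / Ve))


Ve = 316 * 9.81 = 3099.96 m/s
MR = exp(6667 / 3099.96) = 8.591

8.591


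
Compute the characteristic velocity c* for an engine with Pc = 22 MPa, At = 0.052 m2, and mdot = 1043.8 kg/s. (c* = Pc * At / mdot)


c* = 22e6 * 0.052 / 1043.8 = 1096 m/s

1096 m/s


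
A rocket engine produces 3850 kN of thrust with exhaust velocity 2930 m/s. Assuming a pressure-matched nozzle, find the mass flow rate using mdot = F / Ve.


mdot = F / Ve = 3850000 / 2930 = 1314.0 kg/s

1314.0 kg/s


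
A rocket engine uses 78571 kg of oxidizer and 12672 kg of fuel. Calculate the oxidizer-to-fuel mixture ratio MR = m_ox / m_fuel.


MR = 78571 / 12672 = 6.2

6.2


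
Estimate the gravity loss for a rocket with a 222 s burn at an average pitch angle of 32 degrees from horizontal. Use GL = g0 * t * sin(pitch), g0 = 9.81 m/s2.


GL = 9.81 * 222 * sin(32 deg) = 1154 m/s

1154 m/s


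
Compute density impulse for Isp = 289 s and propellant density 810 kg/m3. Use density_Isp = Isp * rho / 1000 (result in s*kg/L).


rho*Isp = 289 * 810 / 1000 = 234 s*kg/L

234 s*kg/L


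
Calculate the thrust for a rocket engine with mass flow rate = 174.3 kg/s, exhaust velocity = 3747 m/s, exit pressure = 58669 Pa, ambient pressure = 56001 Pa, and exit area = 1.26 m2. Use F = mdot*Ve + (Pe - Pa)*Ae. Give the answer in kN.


F = 174.3 * 3747 + (58669 - 56001) * 1.26 = 656464.0 N = 656.5 kN

656.5 kN


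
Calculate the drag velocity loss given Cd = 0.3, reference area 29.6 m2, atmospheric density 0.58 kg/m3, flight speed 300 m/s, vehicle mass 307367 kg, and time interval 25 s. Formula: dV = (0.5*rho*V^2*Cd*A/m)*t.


D = 0.5 * 0.58 * 300^2 * 0.3 * 29.6 = 231768.0 N
a = 231768.0 / 307367 = 0.754 m/s2
dV = 0.754 * 25 = 18.9 m/s

18.9 m/s


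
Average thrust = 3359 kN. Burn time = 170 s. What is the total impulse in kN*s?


It = 3359 * 170 = 571030 kN*s

571030 kN*s


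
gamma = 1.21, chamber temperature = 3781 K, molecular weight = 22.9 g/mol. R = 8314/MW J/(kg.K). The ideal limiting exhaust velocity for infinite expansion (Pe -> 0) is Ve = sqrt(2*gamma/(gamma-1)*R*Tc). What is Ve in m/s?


R = 8314 / 22.9 = 363.06 J/(kg.K)
Ve = sqrt(2 * 1.21 / (1.21 - 1) * 363.06 * 3781) = 3977 m/s

3977 m/s


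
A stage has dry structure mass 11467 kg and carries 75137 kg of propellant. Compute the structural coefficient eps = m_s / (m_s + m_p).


eps = 11467 / (11467 + 75137) = 0.1324

0.1324


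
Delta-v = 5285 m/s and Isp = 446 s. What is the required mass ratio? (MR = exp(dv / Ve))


Ve = 446 * 9.81 = 4375.26 m/s
MR = exp(5285 / 4375.26) = 3.347

3.347


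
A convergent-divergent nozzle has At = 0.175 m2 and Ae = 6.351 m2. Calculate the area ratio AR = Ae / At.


AR = 6.351 / 0.175 = 36.3

36.3


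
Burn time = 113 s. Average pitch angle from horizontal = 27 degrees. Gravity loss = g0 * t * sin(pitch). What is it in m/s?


GL = 9.81 * 113 * sin(27 deg) = 503 m/s

503 m/s


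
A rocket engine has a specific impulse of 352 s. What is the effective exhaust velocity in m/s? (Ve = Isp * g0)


Ve = Isp * g0 = 352 * 9.81 = 3453.1 m/s

3453.1 m/s


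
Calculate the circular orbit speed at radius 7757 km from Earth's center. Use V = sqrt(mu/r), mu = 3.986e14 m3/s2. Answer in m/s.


V = sqrt(3.986e14 / 7757000) = 7168 m/s

7168 m/s


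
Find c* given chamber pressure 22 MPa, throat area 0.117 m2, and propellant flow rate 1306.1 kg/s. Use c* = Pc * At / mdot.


c* = 22e6 * 0.117 / 1306.1 = 1971 m/s

1971 m/s


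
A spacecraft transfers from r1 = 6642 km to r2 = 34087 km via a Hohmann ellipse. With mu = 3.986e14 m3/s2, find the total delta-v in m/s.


V1 = sqrt(mu/r1) = 7746.74 m/s
dV1 = V1*(sqrt(2*r2/(r1+r2)) - 1) = 2275.77 m/s
V2 = sqrt(mu/r2) = 3419.59 m/s
dV2 = V2*(1 - sqrt(2*r1/(r1+r2))) = 1466.66 m/s
Total dV = 3742 m/s

3742 m/s


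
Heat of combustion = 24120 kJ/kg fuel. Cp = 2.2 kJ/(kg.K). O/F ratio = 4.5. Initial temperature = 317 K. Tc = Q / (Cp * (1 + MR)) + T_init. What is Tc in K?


Tc = 24120 / (2.2 * (1 + 4.5)) + 317 = 2310 K

2310 K


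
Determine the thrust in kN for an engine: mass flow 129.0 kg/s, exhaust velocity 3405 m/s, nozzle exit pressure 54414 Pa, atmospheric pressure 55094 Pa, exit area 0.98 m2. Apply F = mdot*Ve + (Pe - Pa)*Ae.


F = 129.0 * 3405 + (54414 - 55094) * 0.98 = 438579.0 N = 438.6 kN

438.6 kN


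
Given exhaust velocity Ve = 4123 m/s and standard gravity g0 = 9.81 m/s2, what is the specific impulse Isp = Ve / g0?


Isp = Ve / g0 = 4123 / 9.81 = 420.3 s

420.3 s


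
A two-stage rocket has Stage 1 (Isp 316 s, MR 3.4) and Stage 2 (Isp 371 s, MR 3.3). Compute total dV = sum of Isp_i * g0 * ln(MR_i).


dV1 = 316 * 9.81 * ln(3.4) = 3793.7 m/s
dV2 = 371 * 9.81 * ln(3.3) = 4345.3 m/s
Total dV = 3793.7 + 4345.3 = 8139.0 m/s ~ 8139 m/s

8139 m/s


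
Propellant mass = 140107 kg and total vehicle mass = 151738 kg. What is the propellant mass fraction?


PMF = 140107 / 151738 = 0.923

0.923


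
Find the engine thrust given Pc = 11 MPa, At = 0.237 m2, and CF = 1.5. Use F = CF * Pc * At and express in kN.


F = 1.5 * 11e6 * 0.237 = 3.9105e+06 N = 3910.5 kN

3910.5 kN


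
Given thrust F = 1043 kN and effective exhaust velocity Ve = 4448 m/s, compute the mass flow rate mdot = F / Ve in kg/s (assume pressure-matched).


mdot = F / Ve = 1043000 / 4448 = 234.5 kg/s

234.5 kg/s


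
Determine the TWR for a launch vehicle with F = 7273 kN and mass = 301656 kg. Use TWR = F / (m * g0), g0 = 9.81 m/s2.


TWR = 7273000 / (301656 * 9.81) = 2.46

2.46


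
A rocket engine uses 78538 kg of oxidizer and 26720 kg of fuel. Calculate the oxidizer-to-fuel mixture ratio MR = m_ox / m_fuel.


MR = 78538 / 26720 = 2.94

2.94


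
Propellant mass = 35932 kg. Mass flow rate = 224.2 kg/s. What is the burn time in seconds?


tb = 35932 / 224.2 = 160.3 s

160.3 s


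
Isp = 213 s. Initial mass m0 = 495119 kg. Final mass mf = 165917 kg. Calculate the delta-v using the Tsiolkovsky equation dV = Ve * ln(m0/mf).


Ve = 213 * 9.81 = 2089.53 m/s
dV = 2089.53 * ln(495119/165917) = 2285 m/s

2285 m/s


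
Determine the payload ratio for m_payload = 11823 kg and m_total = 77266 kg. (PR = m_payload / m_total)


PR = 11823 / 77266 = 0.153

0.153


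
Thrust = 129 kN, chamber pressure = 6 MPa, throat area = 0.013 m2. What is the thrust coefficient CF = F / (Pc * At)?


CF = 129000 / (6e6 * 0.013) = 1.65

1.65


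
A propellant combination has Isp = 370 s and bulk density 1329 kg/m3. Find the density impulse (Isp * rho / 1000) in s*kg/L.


rho*Isp = 370 * 1329 / 1000 = 492 s*kg/L

492 s*kg/L


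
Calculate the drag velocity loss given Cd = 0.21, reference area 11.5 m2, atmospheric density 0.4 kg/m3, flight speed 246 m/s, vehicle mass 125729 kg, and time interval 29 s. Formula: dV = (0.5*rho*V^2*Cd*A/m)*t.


D = 0.5 * 0.4 * 246^2 * 0.21 * 11.5 = 29229.23 N
a = 29229.23 / 125729 = 0.2325 m/s2
dV = 0.2325 * 29 = 6.7 m/s

6.7 m/s


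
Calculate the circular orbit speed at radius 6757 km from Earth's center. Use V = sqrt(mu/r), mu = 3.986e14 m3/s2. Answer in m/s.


V = sqrt(3.986e14 / 6757000) = 7681 m/s

7681 m/s


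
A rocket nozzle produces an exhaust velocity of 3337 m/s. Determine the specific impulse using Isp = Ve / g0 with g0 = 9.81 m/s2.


Isp = Ve / g0 = 3337 / 9.81 = 340.2 s

340.2 s


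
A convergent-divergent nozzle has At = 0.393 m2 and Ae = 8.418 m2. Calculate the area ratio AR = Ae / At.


AR = 8.418 / 0.393 = 21.4

21.4


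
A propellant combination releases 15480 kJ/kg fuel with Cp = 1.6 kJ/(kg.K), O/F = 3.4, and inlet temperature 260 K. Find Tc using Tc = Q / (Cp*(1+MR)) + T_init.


Tc = 15480 / (1.6 * (1 + 3.4)) + 260 = 2459 K

2459 K


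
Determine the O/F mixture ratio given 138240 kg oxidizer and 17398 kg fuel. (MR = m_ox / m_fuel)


MR = 138240 / 17398 = 7.95

7.95


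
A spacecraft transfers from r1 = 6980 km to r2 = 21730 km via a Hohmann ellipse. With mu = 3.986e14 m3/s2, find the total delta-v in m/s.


V1 = sqrt(mu/r1) = 7556.85 m/s
dV1 = V1*(sqrt(2*r2/(r1+r2)) - 1) = 1740.71 m/s
V2 = sqrt(mu/r2) = 4282.91 m/s
dV2 = V2*(1 - sqrt(2*r1/(r1+r2))) = 1296.39 m/s
Total dV = 3037 m/s

3037 m/s


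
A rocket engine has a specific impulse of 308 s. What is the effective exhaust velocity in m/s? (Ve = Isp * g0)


Ve = Isp * g0 = 308 * 9.81 = 3021.5 m/s

3021.5 m/s


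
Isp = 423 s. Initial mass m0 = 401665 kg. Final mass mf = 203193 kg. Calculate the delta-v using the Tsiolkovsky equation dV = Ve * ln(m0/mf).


Ve = 423 * 9.81 = 4149.63 m/s
dV = 4149.63 * ln(401665/203193) = 2828 m/s

2828 m/s


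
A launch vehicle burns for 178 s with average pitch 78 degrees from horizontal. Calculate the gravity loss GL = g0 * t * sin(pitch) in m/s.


GL = 9.81 * 178 * sin(78 deg) = 1708 m/s

1708 m/s


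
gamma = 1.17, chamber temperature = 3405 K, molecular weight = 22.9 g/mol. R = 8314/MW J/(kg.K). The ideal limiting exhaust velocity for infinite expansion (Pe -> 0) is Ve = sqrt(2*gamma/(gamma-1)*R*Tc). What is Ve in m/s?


R = 8314 / 22.9 = 363.06 J/(kg.K)
Ve = sqrt(2 * 1.17 / (1.17 - 1) * 363.06 * 3405) = 4125 m/s

4125 m/s


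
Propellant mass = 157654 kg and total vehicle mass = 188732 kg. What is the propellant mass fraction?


PMF = 157654 / 188732 = 0.835

0.835


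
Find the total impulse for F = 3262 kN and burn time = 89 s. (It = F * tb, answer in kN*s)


It = 3262 * 89 = 290318 kN*s

290318 kN*s


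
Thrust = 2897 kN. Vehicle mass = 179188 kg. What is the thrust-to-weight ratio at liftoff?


TWR = 2897000 / (179188 * 9.81) = 1.65

1.65


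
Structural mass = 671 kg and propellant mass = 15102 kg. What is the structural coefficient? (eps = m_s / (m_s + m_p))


eps = 671 / (671 + 15102) = 0.0425

0.0425


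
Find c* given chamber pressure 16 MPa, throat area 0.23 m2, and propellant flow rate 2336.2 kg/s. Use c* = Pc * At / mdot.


c* = 16e6 * 0.23 / 2336.2 = 1575 m/s

1575 m/s


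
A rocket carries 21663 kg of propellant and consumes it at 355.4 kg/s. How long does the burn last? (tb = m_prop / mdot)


tb = 21663 / 355.4 = 61.0 s

61.0 s


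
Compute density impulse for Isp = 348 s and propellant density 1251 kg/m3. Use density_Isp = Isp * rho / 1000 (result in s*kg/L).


rho*Isp = 348 * 1251 / 1000 = 435 s*kg/L

435 s*kg/L


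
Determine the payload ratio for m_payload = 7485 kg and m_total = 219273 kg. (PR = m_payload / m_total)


PR = 7485 / 219273 = 0.0341

0.0341


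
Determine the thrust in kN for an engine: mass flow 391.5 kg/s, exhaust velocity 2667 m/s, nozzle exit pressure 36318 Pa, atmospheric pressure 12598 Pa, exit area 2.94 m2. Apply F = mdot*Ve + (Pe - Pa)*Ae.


F = 391.5 * 2667 + (36318 - 12598) * 2.94 = 1.1139e+06 N = 1113.9 kN

1113.9 kN


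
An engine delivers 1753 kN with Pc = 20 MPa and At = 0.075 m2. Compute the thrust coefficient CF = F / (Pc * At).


CF = 1753000 / (20e6 * 0.075) = 1.17

1.17


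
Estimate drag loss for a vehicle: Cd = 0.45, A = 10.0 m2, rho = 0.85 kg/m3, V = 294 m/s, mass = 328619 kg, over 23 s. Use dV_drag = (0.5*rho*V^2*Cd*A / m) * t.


D = 0.5 * 0.85 * 294^2 * 0.45 * 10.0 = 165308.85 N
a = 165308.85 / 328619 = 0.503 m/s2
dV = 0.503 * 23 = 11.6 m/s

11.6 m/s


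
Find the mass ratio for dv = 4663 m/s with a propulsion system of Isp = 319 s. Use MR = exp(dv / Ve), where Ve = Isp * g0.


Ve = 319 * 9.81 = 3129.39 m/s
MR = exp(4663 / 3129.39) = 4.437

4.437


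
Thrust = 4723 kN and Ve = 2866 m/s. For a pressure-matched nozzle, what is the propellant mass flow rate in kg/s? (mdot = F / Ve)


mdot = F / Ve = 4723000 / 2866 = 1647.9 kg/s

1647.9 kg/s


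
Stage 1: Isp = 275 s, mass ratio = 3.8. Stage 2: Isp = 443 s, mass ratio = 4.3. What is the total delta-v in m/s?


dV1 = 275 * 9.81 * ln(3.8) = 3601.5 m/s
dV2 = 443 * 9.81 * ln(4.3) = 6338.9 m/s
Total dV = 3601.5 + 6338.9 = 9940.4 m/s ~ 9940 m/s

9940 m/s


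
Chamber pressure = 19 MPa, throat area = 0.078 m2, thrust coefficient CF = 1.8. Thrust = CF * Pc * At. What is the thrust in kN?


F = 1.8 * 19e6 * 0.078 = 2.6676e+06 N = 2667.6 kN

2667.6 kN


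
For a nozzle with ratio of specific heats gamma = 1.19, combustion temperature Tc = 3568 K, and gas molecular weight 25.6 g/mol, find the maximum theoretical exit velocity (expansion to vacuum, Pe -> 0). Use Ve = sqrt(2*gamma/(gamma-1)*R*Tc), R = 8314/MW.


R = 8314 / 25.6 = 324.77 J/(kg.K)
Ve = sqrt(2 * 1.19 / (1.19 - 1) * 324.77 * 3568) = 3810 m/s

3810 m/s


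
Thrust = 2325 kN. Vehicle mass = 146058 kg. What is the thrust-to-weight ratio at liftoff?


TWR = 2325000 / (146058 * 9.81) = 1.62

1.62


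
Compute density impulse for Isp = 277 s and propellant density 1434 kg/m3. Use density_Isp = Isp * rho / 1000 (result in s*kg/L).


rho*Isp = 277 * 1434 / 1000 = 397 s*kg/L

397 s*kg/L


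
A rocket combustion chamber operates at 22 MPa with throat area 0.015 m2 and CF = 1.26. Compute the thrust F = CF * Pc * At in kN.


F = 1.26 * 22e6 * 0.015 = 415800.0 N = 415.8 kN

415.8 kN
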